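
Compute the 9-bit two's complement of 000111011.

Original: 000111011
Step 1 - Invert all bits: 111000100
Step 2 - Add 1: 111000101
Verification: 000111011 + 111000101 = 1000000000; discarding the end carry (carry out of the top bit) leaves the 9-bit value 000000000, as required for x + (-x)



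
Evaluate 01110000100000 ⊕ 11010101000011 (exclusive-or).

XOR: 1 when bits differ
  01110000100000
^ 11010101000011
----------------
  10100101100011
Decimal: 7200 ^ 13635 = 10595



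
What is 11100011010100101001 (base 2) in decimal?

Sum of powers of 2 for each 1-bit:
2^0 + 2^3 + 2^5 + 2^8 + 2^10 + 2^12 + 2^13 + 2^17 + 2^18 + 2^19
= 1 + 8 + 32 + 256 + 1024 + 4096 + 8192 + 131072 + 262144 + 524288
= 931113



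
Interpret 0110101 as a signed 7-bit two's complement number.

Binary: 0110101
Sign bit: 0 (non-negative)
Read directly as an unsigned value:
0110101 = 32 + 16 + 4 + 1 = 53
Value: 53



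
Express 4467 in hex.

Using repeated division by 16 (digits 10–15 are A–F):
4467 ÷ 16 = 279 remainder 3
279 ÷ 16 = 17 remainder 7
17 ÷ 16 = 1 remainder 1
1 ÷ 16 = 0 remainder 1
Reading remainders bottom to top: 1173



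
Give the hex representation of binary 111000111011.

Group into 4-bit nibbles from right:
  1110 = E
  0011 = 3
  1011 = B
Result: E3B



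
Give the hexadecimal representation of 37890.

Using repeated division by 16 (digits 10–15 are A–F):
37890 ÷ 16 = 2368 remainder 2
2368 ÷ 16 = 148 remainder 0
148 ÷ 16 = 9 remainder 4
9 ÷ 16 = 0 remainder 9
Reading remainders bottom to top: 9402



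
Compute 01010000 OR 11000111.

OR: 1 when either bit is 1
  01010000
| 11000111
----------
  11010111
Decimal: 80 | 199 = 215



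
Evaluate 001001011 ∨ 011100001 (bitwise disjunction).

OR: 1 when either bit is 1
  001001011
| 011100001
-----------
  011101011
Decimal: 75 | 225 = 235



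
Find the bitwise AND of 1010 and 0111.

AND: 1 only when both bits are 1
  1010
& 0111
------
  0010
Decimal: 10 & 7 = 2



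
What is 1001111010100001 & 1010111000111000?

AND: 1 only when both bits are 1
  1001111010100001
& 1010111000111000
------------------
  1000111000100000
Decimal: 40609 & 44600 = 36384



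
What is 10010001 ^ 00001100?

XOR: 1 when bits differ
  10010001
^ 00001100
----------
  10011101
Decimal: 145 ^ 12 = 157



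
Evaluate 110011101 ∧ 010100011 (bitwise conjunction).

AND: 1 only when both bits are 1
  110011101
& 010100011
-----------
  010000001
Decimal: 413 & 163 = 129



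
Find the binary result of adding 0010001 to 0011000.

Add column by column from the right: bit + bit + carry-in; write the sum mod 2, carry 1 when the sum is 2 or 3.
carry:  0100000
        0010001
+       0011000
---------------
       00101001
(the carry out of the leftmost column, 0, becomes the leading bit)
Decimal check:
  0010001 = 16 + 1 = 17
  0011000 = 16 + 8 = 24
  17 + 24 = 41, and 00101001 = 32 + 8 + 1 = 41 ✓



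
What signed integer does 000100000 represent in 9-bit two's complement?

Binary: 000100000
Sign bit: 0 (non-negative)
Read directly as an unsigned value:
000100000 = 32
Value: 32



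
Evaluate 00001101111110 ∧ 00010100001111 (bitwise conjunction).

AND: 1 only when both bits are 1
  00001101111110
& 00010100001111
----------------
  00000100001110
Decimal: 894 & 1295 = 270



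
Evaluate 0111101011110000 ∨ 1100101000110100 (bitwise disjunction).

OR: 1 when either bit is 1
  0111101011110000
| 1100101000110100
------------------
  1111101011110100
Decimal: 31472 | 51764 = 64244



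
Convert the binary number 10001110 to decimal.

Sum of powers of 2 for each 1-bit:
2^1 + 2^2 + 2^3 + 2^7
= 2 + 4 + 8 + 128
= 142



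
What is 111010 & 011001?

AND: 1 only when both bits are 1
  111010
& 011001
--------
  011000
Decimal: 58 & 25 = 24



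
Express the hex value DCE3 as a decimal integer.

Expand by place value (powers of 16):
Digit values: D = 13, C = 12, E = 14
DCE3 = 13 × 16^3 + 12 × 16^2 + 14 × 16^1 + 3 × 16^0
= 13 × 4096 + 12 × 256 + 14 × 16 + 3 × 1
= 53248 + 3072 + 224 + 3
= 56547



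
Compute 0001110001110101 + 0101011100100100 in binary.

Add column by column from the right: bit + bit + carry-in; write the sum mod 2, carry 1 when the sum is 2 or 3.
carry:  0011100011001000
        0001110001110101
+       0101011100100100
------------------------
       00111001110011001
(the carry out of the leftmost column, 0, becomes the leading bit)
Decimal check:
  0001110001110101 = 4096 + 2048 + 1024 + 64 + 32 + 16 + 4 + 1 = 7285
  0101011100100100 = 16384 + 4096 + 1024 + 512 + 256 + 32 + 4 = 22308
  7285 + 22308 = 29593, and 00111001110011001 = 16384 + 8192 + 4096 + 512 + 256 + 128 + 16 + 8 + 1 = 29593 ✓



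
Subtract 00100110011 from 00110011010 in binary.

Method 1 - Direct subtraction (column by column from the right: bit − bit − borrow-in; if negative, add 2 and borrow 1 from the next column):
borrow: 00011001110
        00110011010
-       00100110011
-------------------
        00001100111

Method 2 - Add two's complement:
Two's complement of 00100110011: invert → 11011001100, add 1 → 11011001101
  00110011010
+ 11011001101
-------------
 100001100111  (end carry out of the top bit = 1)
Discarding the end carry: 00001100111
Decimal check:
  00110011010 = 256 + 128 + 16 + 8 + 2 = 410
  00100110011 = 256 + 32 + 16 + 2 + 1 = 307
  410 - 307 = 103, and 00001100111 = 64 + 32 + 4 + 2 + 1 = 103 ✓



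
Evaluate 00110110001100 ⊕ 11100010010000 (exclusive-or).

XOR: 1 when bits differ
  00110110001100
^ 11100010010000
----------------
  11010100011100
Decimal: 3468 ^ 14480 = 13596



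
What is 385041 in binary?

Using repeated division by 2:
385041 ÷ 2 = 192520 remainder 1
192520 ÷ 2 = 96260 remainder 0
96260 ÷ 2 = 48130 remainder 0
48130 ÷ 2 = 24065 remainder 0
24065 ÷ 2 = 12032 remainder 1
12032 ÷ 2 = 6016 remainder 0
6016 ÷ 2 = 3008 remainder 0
3008 ÷ 2 = 1504 remainder 0
1504 ÷ 2 = 752 remainder 0
752 ÷ 2 = 376 remainder 0
376 ÷ 2 = 188 remainder 0
188 ÷ 2 = 94 remainder 0
94 ÷ 2 = 47 remainder 0
47 ÷ 2 = 23 remainder 1
23 ÷ 2 = 11 remainder 1
11 ÷ 2 = 5 remainder 1
5 ÷ 2 = 2 remainder 1
2 ÷ 2 = 1 remainder 0
1 ÷ 2 = 0 remainder 1
Reading remainders bottom to top: 1011110000000010001



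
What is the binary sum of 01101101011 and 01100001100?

Add column by column from the right: bit + bit + carry-in; write the sum mod 2, carry 1 when the sum is 2 or 3.
carry:  11000010000
        01101101011
+       01100001100
-------------------
       011001110111
(the carry out of the leftmost column, 0, becomes the leading bit)
Decimal check:
  01101101011 = 512 + 256 + 64 + 32 + 8 + 2 + 1 = 875
  01100001100 = 512 + 256 + 8 + 4 = 780
  875 + 780 = 1655, and 011001110111 = 1024 + 512 + 64 + 32 + 16 + 4 + 2 + 1 = 1655 ✓



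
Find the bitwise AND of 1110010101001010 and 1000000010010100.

AND: 1 only when both bits are 1
  1110010101001010
& 1000000010010100
------------------
  1000000000000000
Decimal: 58698 & 32916 = 32768



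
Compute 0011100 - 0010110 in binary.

Method 1 - Direct subtraction (column by column from the right: bit − bit − borrow-in; if negative, add 2 and borrow 1 from the next column):
borrow: 0001100
        0011100
-       0010110
---------------
        0000110

Method 2 - Add two's complement:
Two's complement of 0010110: invert → 1101001, add 1 → 1101010
  0011100
+ 1101010
---------
 10000110  (end carry out of the top bit = 1)
Discarding the end carry: 0000110
Decimal check:
  0011100 = 16 + 8 + 4 = 28
  0010110 = 16 + 4 + 2 = 22
  28 - 22 = 6, and 0000110 = 4 + 2 = 6 ✓



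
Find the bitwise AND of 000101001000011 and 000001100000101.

AND: 1 only when both bits are 1
  000101001000011
& 000001100000101
-----------------
  000001000000001
Decimal: 2627 & 773 = 513



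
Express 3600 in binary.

Using repeated division by 2:
3600 ÷ 2 = 1800 remainder 0
1800 ÷ 2 = 900 remainder 0
900 ÷ 2 = 450 remainder 0
450 ÷ 2 = 225 remainder 0
225 ÷ 2 = 112 remainder 1
112 ÷ 2 = 56 remainder 0
56 ÷ 2 = 28 remainder 0
28 ÷ 2 = 14 remainder 0
14 ÷ 2 = 7 remainder 0
7 ÷ 2 = 3 remainder 1
3 ÷ 2 = 1 remainder 1
1 ÷ 2 = 0 remainder 1
Reading remainders bottom to top: 111000010000



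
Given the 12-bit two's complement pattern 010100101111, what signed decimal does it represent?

Binary: 010100101111
Sign bit: 0 (non-negative)
Read directly as an unsigned value:
010100101111 = 1024 + 256 + 32 + 8 + 4 + 2 + 1 = 1327
Value: 1327



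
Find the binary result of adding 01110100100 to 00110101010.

Add column by column from the right: bit + bit + carry-in; write the sum mod 2, carry 1 when the sum is 2 or 3.
carry:  11101000000
        01110100100
+       00110101010
-------------------
       010101001110
(the carry out of the leftmost column, 0, becomes the leading bit)
Decimal check:
  01110100100 = 512 + 256 + 128 + 32 + 4 = 932
  00110101010 = 256 + 128 + 32 + 8 + 2 = 426
  932 + 426 = 1358, and 010101001110 = 1024 + 256 + 64 + 8 + 4 + 2 = 1358 ✓



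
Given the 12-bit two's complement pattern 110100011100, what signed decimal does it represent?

Binary: 110100011100
Sign bit: 1 (negative)
Invert: 001011100011
Add 1:  001011100100
Magnitude: 001011100100 = 512 + 128 + 64 + 32 + 4 = 740
Value: -740



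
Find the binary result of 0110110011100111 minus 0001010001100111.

Method 1 - Direct subtraction (column by column from the right: bit − bit − borrow-in; if negative, add 2 and borrow 1 from the next column):
borrow: 0010000000000000
        0110110011100111
-       0001010001100111
------------------------
        0101100010000000

Method 2 - Add two's complement:
Two's complement of 0001010001100111: invert → 1110101110011000, add 1 → 1110101110011001
  0110110011100111
+ 1110101110011001
------------------
 10101100010000000  (end carry out of the top bit = 1)
Discarding the end carry: 0101100010000000
Decimal check:
  0110110011100111 = 16384 + 8192 + 2048 + 1024 + 128 + 64 + 32 + 4 + 2 + 1 = 27879
  0001010001100111 = 4096 + 1024 + 64 + 32 + 4 + 2 + 1 = 5223
  27879 - 5223 = 22656, and 0101100010000000 = 16384 + 4096 + 2048 + 128 = 22656 ✓



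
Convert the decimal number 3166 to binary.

Using repeated division by 2:
3166 ÷ 2 = 1583 remainder 0
1583 ÷ 2 = 791 remainder 1
791 ÷ 2 = 395 remainder 1
395 ÷ 2 = 197 remainder 1
197 ÷ 2 = 98 remainder 1
98 ÷ 2 = 49 remainder 0
49 ÷ 2 = 24 remainder 1
24 ÷ 2 = 12 remainder 0
12 ÷ 2 = 6 remainder 0
6 ÷ 2 = 3 remainder 0
3 ÷ 2 = 1 remainder 1
1 ÷ 2 = 0 remainder 1
Reading remainders bottom to top: 110001011110



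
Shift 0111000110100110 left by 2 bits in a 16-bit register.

Original: 0111000110100110 (decimal 29094)
Shift left by 2 positions
Append 2 zeros on the right and drop the 2 high bits that overflow the 16-bit width
Result: 1100011010011000 (decimal 50840)
Equivalent: 29094 << 2 = 29094 × 2^2 = 116376, truncated to 16 bits = 50840



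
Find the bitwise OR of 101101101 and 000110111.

OR: 1 when either bit is 1
  101101101
| 000110111
-----------
  101111111
Decimal: 365 | 55 = 383



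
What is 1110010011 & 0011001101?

AND: 1 only when both bits are 1
  1110010011
& 0011001101
------------
  0010000001
Decimal: 915 & 205 = 129



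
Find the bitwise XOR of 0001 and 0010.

XOR: 1 when bits differ
  0001
^ 0010
------
  0011
Decimal: 1 ^ 2 = 3



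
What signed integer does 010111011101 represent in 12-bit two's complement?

Binary: 010111011101
Sign bit: 0 (non-negative)
Read directly as an unsigned value:
010111011101 = 1024 + 256 + 128 + 64 + 16 + 8 + 4 + 1 = 1501
Value: 1501



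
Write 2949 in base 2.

Using repeated division by 2:
2949 ÷ 2 = 1474 remainder 1
1474 ÷ 2 = 737 remainder 0
737 ÷ 2 = 368 remainder 1
368 ÷ 2 = 184 remainder 0
184 ÷ 2 = 92 remainder 0
92 ÷ 2 = 46 remainder 0
46 ÷ 2 = 23 remainder 0
23 ÷ 2 = 11 remainder 1
11 ÷ 2 = 5 remainder 1
5 ÷ 2 = 2 remainder 1
2 ÷ 2 = 1 remainder 0
1 ÷ 2 = 0 remainder 1
Reading remainders bottom to top: 101110000101



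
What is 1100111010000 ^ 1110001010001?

XOR: 1 when bits differ
  1100111010000
^ 1110001010001
---------------
  0010110000001
Decimal: 6608 ^ 7249 = 1409



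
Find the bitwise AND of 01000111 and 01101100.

AND: 1 only when both bits are 1
  01000111
& 01101100
----------
  01000100
Decimal: 71 & 108 = 68



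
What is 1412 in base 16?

Using repeated division by 16 (digits 10–15 are A–F):
1412 ÷ 16 = 88 remainder 4
88 ÷ 16 = 5 remainder 8
5 ÷ 16 = 0 remainder 5
Reading remainders bottom to top: 584



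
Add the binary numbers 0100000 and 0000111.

Add column by column from the right: bit + bit + carry-in; write the sum mod 2, carry 1 when the sum is 2 or 3.
carry:  0000000
        0100000
+       0000111
---------------
       00100111
(the carry out of the leftmost column, 0, becomes the leading bit)
Decimal check:
  0100000 = 32
  0000111 = 4 + 2 + 1 = 7
  32 + 7 = 39, and 00100111 = 32 + 4 + 2 + 1 = 39 ✓



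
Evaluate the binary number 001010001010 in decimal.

Sum of powers of 2 for each 1-bit:
2^1 + 2^3 + 2^7 + 2^9
= 2 + 8 + 128 + 512
= 650



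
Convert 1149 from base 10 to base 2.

Using repeated division by 2:
1149 ÷ 2 = 574 remainder 1
574 ÷ 2 = 287 remainder 0
287 ÷ 2 = 143 remainder 1
143 ÷ 2 = 71 remainder 1
71 ÷ 2 = 35 remainder 1
35 ÷ 2 = 17 remainder 1
17 ÷ 2 = 8 remainder 1
8 ÷ 2 = 4 remainder 0
4 ÷ 2 = 2 remainder 0
2 ÷ 2 = 1 remainder 0
1 ÷ 2 = 0 remainder 1
Reading remainders bottom to top: 10001111101



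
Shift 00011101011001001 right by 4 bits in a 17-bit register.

Original: 00011101011001001 (decimal 15049)
Shift right by 4 positions
Drop the 4 low bits; fill with zeros on the left
Result: 00000001110101100 (decimal 940)
Equivalent: 15049 >> 4 = 15049 ÷ 2^4 = 940



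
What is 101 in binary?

Using repeated division by 2:
101 ÷ 2 = 50 remainder 1
50 ÷ 2 = 25 remainder 0
25 ÷ 2 = 12 remainder 1
12 ÷ 2 = 6 remainder 0
6 ÷ 2 = 3 remainder 0
3 ÷ 2 = 1 remainder 1
1 ÷ 2 = 0 remainder 1
Reading remainders bottom to top: 1100101



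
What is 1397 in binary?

Using repeated division by 2:
1397 ÷ 2 = 698 remainder 1
698 ÷ 2 = 349 remainder 0
349 ÷ 2 = 174 remainder 1
174 ÷ 2 = 87 remainder 0
87 ÷ 2 = 43 remainder 1
43 ÷ 2 = 21 remainder 1
21 ÷ 2 = 10 remainder 1
10 ÷ 2 = 5 remainder 0
5 ÷ 2 = 2 remainder 1
2 ÷ 2 = 1 remainder 0
1 ÷ 2 = 0 remainder 1
Reading remainders bottom to top: 10101110101



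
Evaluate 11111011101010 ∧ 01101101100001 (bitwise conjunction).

AND: 1 only when both bits are 1
  11111011101010
& 01101101100001
----------------
  01101001100000
Decimal: 16106 & 7009 = 6752



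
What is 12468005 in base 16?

Using repeated division by 16 (digits 10–15 are A–F):
12468005 ÷ 16 = 779250 remainder 5
779250 ÷ 16 = 48703 remainder 2
48703 ÷ 16 = 3043 remainder 15 (F)
3043 ÷ 16 = 190 remainder 3
190 ÷ 16 = 11 remainder 14 (E)
11 ÷ 16 = 0 remainder 11 (B)
Reading remainders bottom to top: BE3F25



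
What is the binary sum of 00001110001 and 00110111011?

Add column by column from the right: bit + bit + carry-in; write the sum mod 2, carry 1 when the sum is 2 or 3.
carry:  01111100110
        00001110001
+       00110111011
-------------------
       001000101100
(the carry out of the leftmost column, 0, becomes the leading bit)
Decimal check:
  00001110001 = 64 + 32 + 16 + 1 = 113
  00110111011 = 256 + 128 + 32 + 16 + 8 + 2 + 1 = 443
  113 + 443 = 556, and 001000101100 = 512 + 32 + 8 + 4 = 556 ✓



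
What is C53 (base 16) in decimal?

Expand by place value (powers of 16):
Digit values: C = 12
C53 = 12 × 16^2 + 5 × 16^1 + 3 × 16^0
= 12 × 256 + 5 × 16 + 3 × 1
= 3072 + 80 + 3
= 3155



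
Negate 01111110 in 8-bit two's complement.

Original: 01111110
Step 1 - Invert all bits: 10000001
Step 2 - Add 1: 10000010
Verification: 01111110 + 10000010 = 100000000; discarding the end carry (carry out of the top bit) leaves the 8-bit value 00000000, as required for x + (-x)



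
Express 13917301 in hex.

Using repeated division by 16 (digits 10–15 are A–F):
13917301 ÷ 16 = 869831 remainder 5
869831 ÷ 16 = 54364 remainder 7
54364 ÷ 16 = 3397 remainder 12 (C)
3397 ÷ 16 = 212 remainder 5
212 ÷ 16 = 13 remainder 4
13 ÷ 16 = 0 remainder 13 (D)
Reading remainders bottom to top: D45C75



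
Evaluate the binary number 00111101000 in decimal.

Sum of powers of 2 for each 1-bit:
2^3 + 2^5 + 2^6 + 2^7 + 2^8
= 8 + 32 + 64 + 128 + 256
= 488



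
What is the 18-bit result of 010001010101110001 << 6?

Original: 010001010101110001 (decimal 71025)
Shift left by 6 positions
Append 6 zeros on the right and drop the 6 high bits that overflow the 18-bit width
Result: 010101110001000000 (decimal 89152)
Equivalent: 71025 << 6 = 71025 × 2^6 = 4545600, truncated to 18 bits = 89152



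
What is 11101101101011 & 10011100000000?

AND: 1 only when both bits are 1
  11101101101011
& 10011100000000
----------------
  10001100000000
Decimal: 15211 & 9984 = 8960



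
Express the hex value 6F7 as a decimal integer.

Expand by place value (powers of 16):
Digit values: F = 15
6F7 = 6 × 16^2 + 15 × 16^1 + 7 × 16^0
= 6 × 256 + 15 × 16 + 7 × 1
= 1536 + 240 + 7
= 1783



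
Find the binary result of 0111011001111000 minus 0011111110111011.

Method 1 - Direct subtraction (column by column from the right: bit − bit − borrow-in; if negative, add 2 and borrow 1 from the next column):
borrow: 0111111101111110
        0111011001111000
-       0011111110111011
------------------------
        0011011010111101

Method 2 - Add two's complement:
Two's complement of 0011111110111011: invert → 1100000001000100, add 1 → 1100000001000101
  0111011001111000
+ 1100000001000101
------------------
 10011011010111101  (end carry out of the top bit = 1)
Discarding the end carry: 0011011010111101
Decimal check:
  0111011001111000 = 16384 + 8192 + 4096 + 1024 + 512 + 64 + 32 + 16 + 8 = 30328
  0011111110111011 = 8192 + 4096 + 2048 + 1024 + 512 + 256 + 128 + 32 + 16 + 8 + 2 + 1 = 16315
  30328 - 16315 = 14013, and 0011011010111101 = 8192 + 4096 + 1024 + 512 + 128 + 32 + 16 + 8 + 4 + 1 = 14013 ✓



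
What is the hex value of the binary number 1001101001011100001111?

Group into 4-bit nibbles from right:
  0010 = 2
  0110 = 6
  1001 = 9
  0111 = 7
  0000 = 0
  1111 = F
Result: 26970F



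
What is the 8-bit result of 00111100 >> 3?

Original: 00111100 (decimal 60)
Shift right by 3 positions
Drop the 3 low bits; fill with zeros on the left
Result: 00000111 (decimal 7)
Equivalent: 60 >> 3 = 60 ÷ 2^3 = 7



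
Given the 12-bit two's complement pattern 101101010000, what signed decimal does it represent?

Binary: 101101010000
Sign bit: 1 (negative)
Invert: 010010101111
Add 1:  010010110000
Magnitude: 010010110000 = 1024 + 128 + 32 + 16 = 1200
Value: -1200



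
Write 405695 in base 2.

Using repeated division by 2:
405695 ÷ 2 = 202847 remainder 1
202847 ÷ 2 = 101423 remainder 1
101423 ÷ 2 = 50711 remainder 1
50711 ÷ 2 = 25355 remainder 1
25355 ÷ 2 = 12677 remainder 1
12677 ÷ 2 = 6338 remainder 1
6338 ÷ 2 = 3169 remainder 0
3169 ÷ 2 = 1584 remainder 1
1584 ÷ 2 = 792 remainder 0
792 ÷ 2 = 396 remainder 0
396 ÷ 2 = 198 remainder 0
198 ÷ 2 = 99 remainder 0
99 ÷ 2 = 49 remainder 1
49 ÷ 2 = 24 remainder 1
24 ÷ 2 = 12 remainder 0
12 ÷ 2 = 6 remainder 0
6 ÷ 2 = 3 remainder 0
3 ÷ 2 = 1 remainder 1
1 ÷ 2 = 0 remainder 1
Reading remainders bottom to top: 1100011000010111111



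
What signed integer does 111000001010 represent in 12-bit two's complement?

Binary: 111000001010
Sign bit: 1 (negative)
Invert: 000111110101
Add 1:  000111110110
Magnitude: 000111110110 = 256 + 128 + 64 + 32 + 16 + 4 + 2 = 502
Value: -502



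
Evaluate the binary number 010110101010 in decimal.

Sum of powers of 2 for each 1-bit:
2^1 + 2^3 + 2^5 + 2^7 + 2^8 + 2^10
= 2 + 8 + 32 + 128 + 256 + 1024
= 1450



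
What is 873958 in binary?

Using repeated division by 2:
873958 ÷ 2 = 436979 remainder 0
436979 ÷ 2 = 218489 remainder 1
218489 ÷ 2 = 109244 remainder 1
109244 ÷ 2 = 54622 remainder 0
54622 ÷ 2 = 27311 remainder 0
27311 ÷ 2 = 13655 remainder 1
13655 ÷ 2 = 6827 remainder 1
6827 ÷ 2 = 3413 remainder 1
3413 ÷ 2 = 1706 remainder 1
1706 ÷ 2 = 853 remainder 0
853 ÷ 2 = 426 remainder 1
426 ÷ 2 = 213 remainder 0
213 ÷ 2 = 106 remainder 1
106 ÷ 2 = 53 remainder 0
53 ÷ 2 = 26 remainder 1
26 ÷ 2 = 13 remainder 0
13 ÷ 2 = 6 remainder 1
6 ÷ 2 = 3 remainder 0
3 ÷ 2 = 1 remainder 1
1 ÷ 2 = 0 remainder 1
Reading remainders bottom to top: 11010101010111100110



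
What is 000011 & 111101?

AND: 1 only when both bits are 1
  000011
& 111101
--------
  000001
Decimal: 3 & 61 = 1



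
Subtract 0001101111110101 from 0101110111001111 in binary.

Method 1 - Direct subtraction (column by column from the right: bit − bit − borrow-in; if negative, add 2 and borrow 1 from the next column):
borrow: 0000011111100000
        0101110111001111
-       0001101111110101
------------------------
        0100000111011010

Method 2 - Add two's complement:
Two's complement of 0001101111110101: invert → 1110010000001010, add 1 → 1110010000001011
  0101110111001111
+ 1110010000001011
------------------
 10100000111011010  (end carry out of the top bit = 1)
Discarding the end carry: 0100000111011010
Decimal check:
  0101110111001111 = 16384 + 4096 + 2048 + 1024 + 256 + 128 + 64 + 8 + 4 + 2 + 1 = 24015
  0001101111110101 = 4096 + 2048 + 512 + 256 + 128 + 64 + 32 + 16 + 4 + 1 = 7157
  24015 - 7157 = 16858, and 0100000111011010 = 16384 + 256 + 128 + 64 + 16 + 8 + 2 = 16858 ✓



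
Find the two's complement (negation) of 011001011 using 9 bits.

Original: 011001011
Step 1 - Invert all bits: 100110100
Step 2 - Add 1: 100110101
Verification: 011001011 + 100110101 = 1000000000; discarding the end carry (carry out of the top bit) leaves the 9-bit value 000000000, as required for x + (-x)



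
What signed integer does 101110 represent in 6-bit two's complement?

Binary: 101110
Sign bit: 1 (negative)
Invert: 010001
Add 1:  010010
Magnitude: 010010 = 16 + 2 = 18
Value: -18



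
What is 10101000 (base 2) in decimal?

Sum of powers of 2 for each 1-bit:
2^3 + 2^5 + 2^7
= 8 + 32 + 128
= 168



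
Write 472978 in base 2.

Using repeated division by 2:
472978 ÷ 2 = 236489 remainder 0
236489 ÷ 2 = 118244 remainder 1
118244 ÷ 2 = 59122 remainder 0
59122 ÷ 2 = 29561 remainder 0
29561 ÷ 2 = 14780 remainder 1
14780 ÷ 2 = 7390 remainder 0
7390 ÷ 2 = 3695 remainder 0
3695 ÷ 2 = 1847 remainder 1
1847 ÷ 2 = 923 remainder 1
923 ÷ 2 = 461 remainder 1
461 ÷ 2 = 230 remainder 1
230 ÷ 2 = 115 remainder 0
115 ÷ 2 = 57 remainder 1
57 ÷ 2 = 28 remainder 1
28 ÷ 2 = 14 remainder 0
14 ÷ 2 = 7 remainder 0
7 ÷ 2 = 3 remainder 1
3 ÷ 2 = 1 remainder 1
1 ÷ 2 = 0 remainder 1
Reading remainders bottom to top: 1110011011110010010



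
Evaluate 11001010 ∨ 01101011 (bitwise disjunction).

OR: 1 when either bit is 1
  11001010
| 01101011
----------
  11101011
Decimal: 202 | 107 = 235



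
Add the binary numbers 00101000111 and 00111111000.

Add column by column from the right: bit + bit + carry-in; write the sum mod 2, carry 1 when the sum is 2 or 3.
carry:  01110000000
        00101000111
+       00111111000
-------------------
       001100111111
(the carry out of the leftmost column, 0, becomes the leading bit)
Decimal check:
  00101000111 = 256 + 64 + 4 + 2 + 1 = 327
  00111111000 = 256 + 128 + 64 + 32 + 16 + 8 = 504
  327 + 504 = 831, and 001100111111 = 512 + 256 + 32 + 16 + 8 + 4 + 2 + 1 = 831 ✓



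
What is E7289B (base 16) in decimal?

Expand by place value (powers of 16):
Digit values: E = 14, B = 11
E7289B = 14 × 16^5 + 7 × 16^4 + 2 × 16^3 + 8 × 16^2 + 9 × 16^1 + 11 × 16^0
= 14 × 1048576 + 7 × 65536 + 2 × 4096 + 8 × 256 + 9 × 16 + 11 × 1
= 14680064 + 458752 + 8192 + 2048 + 144 + 11
= 15149211



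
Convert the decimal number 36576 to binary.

Using repeated division by 2:
36576 ÷ 2 = 18288 remainder 0
18288 ÷ 2 = 9144 remainder 0
9144 ÷ 2 = 4572 remainder 0
4572 ÷ 2 = 2286 remainder 0
2286 ÷ 2 = 1143 remainder 0
1143 ÷ 2 = 571 remainder 1
571 ÷ 2 = 285 remainder 1
285 ÷ 2 = 142 remainder 1
142 ÷ 2 = 71 remainder 0
71 ÷ 2 = 35 remainder 1
35 ÷ 2 = 17 remainder 1
17 ÷ 2 = 8 remainder 1
8 ÷ 2 = 4 remainder 0
4 ÷ 2 = 2 remainder 0
2 ÷ 2 = 1 remainder 0
1 ÷ 2 = 0 remainder 1
Reading remainders bottom to top: 1000111011100000



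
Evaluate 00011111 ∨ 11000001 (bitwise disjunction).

OR: 1 when either bit is 1
  00011111
| 11000001
----------
  11011111
Decimal: 31 | 193 = 223



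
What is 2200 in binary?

Using repeated division by 2:
2200 ÷ 2 = 1100 remainder 0
1100 ÷ 2 = 550 remainder 0
550 ÷ 2 = 275 remainder 0
275 ÷ 2 = 137 remainder 1
137 ÷ 2 = 68 remainder 1
68 ÷ 2 = 34 remainder 0
34 ÷ 2 = 17 remainder 0
17 ÷ 2 = 8 remainder 1
8 ÷ 2 = 4 remainder 0
4 ÷ 2 = 2 remainder 0
2 ÷ 2 = 1 remainder 0
1 ÷ 2 = 0 remainder 1
Reading remainders bottom to top: 100010011000



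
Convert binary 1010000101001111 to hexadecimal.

Group into 4-bit nibbles from right:
  1010 = A
  0001 = 1
  0100 = 4
  1111 = F
Result: A14F



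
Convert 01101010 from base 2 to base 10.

Sum of powers of 2 for each 1-bit:
2^1 + 2^3 + 2^5 + 2^6
= 2 + 8 + 32 + 64
= 106



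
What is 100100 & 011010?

AND: 1 only when both bits are 1
  100100
& 011010
--------
  000000
Decimal: 36 & 26 = 0



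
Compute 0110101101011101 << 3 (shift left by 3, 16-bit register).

Original: 0110101101011101 (decimal 27485)
Shift left by 3 positions
Append 3 zeros on the right and drop the 3 high bits that overflow the 16-bit width
Result: 0101101011101000 (decimal 23272)
Equivalent: 27485 << 3 = 27485 × 2^3 = 219880, truncated to 16 bits = 23272



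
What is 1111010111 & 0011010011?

AND: 1 only when both bits are 1
  1111010111
& 0011010011
------------
  0011010011
Decimal: 983 & 211 = 211



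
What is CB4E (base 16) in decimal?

Expand by place value (powers of 16):
Digit values: C = 12, B = 11, E = 14
CB4E = 12 × 16^3 + 11 × 16^2 + 4 × 16^1 + 14 × 16^0
= 12 × 4096 + 11 × 256 + 4 × 16 + 14 × 1
= 49152 + 2816 + 64 + 14
= 52046



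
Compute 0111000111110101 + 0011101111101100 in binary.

Add column by column from the right: bit + bit + carry-in; write the sum mod 2, carry 1 when the sum is 2 or 3.
carry:  1110011111111000
        0111000111110101
+       0011101111101100
------------------------
       01010110111100001
(the carry out of the leftmost column, 0, becomes the leading bit)
Decimal check:
  0111000111110101 = 16384 + 8192 + 4096 + 256 + 128 + 64 + 32 + 16 + 4 + 1 = 29173
  0011101111101100 = 8192 + 4096 + 2048 + 512 + 256 + 128 + 64 + 32 + 8 + 4 = 15340
  29173 + 15340 = 44513, and 01010110111100001 = 32768 + 8192 + 2048 + 1024 + 256 + 128 + 64 + 32 + 1 = 44513 ✓



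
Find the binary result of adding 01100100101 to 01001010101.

Add column by column from the right: bit + bit + carry-in; write the sum mod 2, carry 1 when the sum is 2 or 3.
carry:  10000001010
        01100100101
+       01001010101
-------------------
       010101111010
(the carry out of the leftmost column, 0, becomes the leading bit)
Decimal check:
  01100100101 = 512 + 256 + 32 + 4 + 1 = 805
  01001010101 = 512 + 64 + 16 + 4 + 1 = 597
  805 + 597 = 1402, and 010101111010 = 1024 + 256 + 64 + 32 + 16 + 8 + 2 = 1402 ✓



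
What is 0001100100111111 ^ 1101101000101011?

XOR: 1 when bits differ
  0001100100111111
^ 1101101000101011
------------------
  1100001100010100
Decimal: 6463 ^ 55851 = 49940



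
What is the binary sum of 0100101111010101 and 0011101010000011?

Add column by column from the right: bit + bit + carry-in; write the sum mod 2, carry 1 when the sum is 2 or 3.
carry:  1111011100001110
        0100101111010101
+       0011101010000011
------------------------
       01000011001011000
(the carry out of the leftmost column, 0, becomes the leading bit)
Decimal check:
  0100101111010101 = 16384 + 2048 + 512 + 256 + 128 + 64 + 16 + 4 + 1 = 19413
  0011101010000011 = 8192 + 4096 + 2048 + 512 + 128 + 2 + 1 = 14979
  19413 + 14979 = 34392, and 01000011001011000 = 32768 + 1024 + 512 + 64 + 16 + 8 = 34392 ✓



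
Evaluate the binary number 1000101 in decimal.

Sum of powers of 2 for each 1-bit:
2^0 + 2^2 + 2^6
= 1 + 4 + 64
= 69



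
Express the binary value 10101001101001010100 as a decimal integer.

Sum of powers of 2 for each 1-bit:
2^2 + 2^4 + 2^6 + 2^9 + 2^11 + 2^12 + 2^15 + 2^17 + 2^19
= 4 + 16 + 64 + 512 + 2048 + 4096 + 32768 + 131072 + 524288
= 694868



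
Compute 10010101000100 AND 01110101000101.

AND: 1 only when both bits are 1
  10010101000100
& 01110101000101
----------------
  00010101000100
Decimal: 9540 & 7493 = 1348



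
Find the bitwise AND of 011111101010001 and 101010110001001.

AND: 1 only when both bits are 1
  011111101010001
& 101010110001001
-----------------
  001010100000001
Decimal: 16209 & 21897 = 5377



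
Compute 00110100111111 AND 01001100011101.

AND: 1 only when both bits are 1
  00110100111111
& 01001100011101
----------------
  00000100011101
Decimal: 3391 & 4893 = 285



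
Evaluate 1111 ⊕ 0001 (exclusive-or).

XOR: 1 when bits differ
  1111
^ 0001
------
  1110
Decimal: 15 ^ 1 = 14



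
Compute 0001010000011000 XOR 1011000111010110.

XOR: 1 when bits differ
  0001010000011000
^ 1011000111010110
------------------
  1010010111001110
Decimal: 5144 ^ 45526 = 42446



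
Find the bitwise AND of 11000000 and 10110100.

AND: 1 only when both bits are 1
  11000000
& 10110100
----------
  10000000
Decimal: 192 & 180 = 128



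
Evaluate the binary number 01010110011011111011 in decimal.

Sum of powers of 2 for each 1-bit:
2^0 + 2^1 + 2^3 + 2^4 + 2^5 + 2^6 + 2^7 + 2^9 + 2^10 + 2^13 + 2^14 + 2^16 + 2^18
= 1 + 2 + 8 + 16 + 32 + 64 + 128 + 512 + 1024 + 8192 + 16384 + 65536 + 262144
= 354043



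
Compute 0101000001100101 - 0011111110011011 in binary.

Method 1 - Direct subtraction (column by column from the right: bit − bit − borrow-in; if negative, add 2 and borrow 1 from the next column):
borrow: 0111111100110100
        0101000001100101
-       0011111110011011
------------------------
        0001000011001010

Method 2 - Add two's complement:
Two's complement of 0011111110011011: invert → 1100000001100100, add 1 → 1100000001100101
  0101000001100101
+ 1100000001100101
------------------
 10001000011001010  (end carry out of the top bit = 1)
Discarding the end carry: 0001000011001010
Decimal check:
  0101000001100101 = 16384 + 4096 + 64 + 32 + 4 + 1 = 20581
  0011111110011011 = 8192 + 4096 + 2048 + 1024 + 512 + 256 + 128 + 16 + 8 + 2 + 1 = 16283
  20581 - 16283 = 4298, and 0001000011001010 = 4096 + 128 + 64 + 8 + 2 = 4298 ✓



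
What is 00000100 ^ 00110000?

XOR: 1 when bits differ
  00000100
^ 00110000
----------
  00110100
Decimal: 4 ^ 48 = 52



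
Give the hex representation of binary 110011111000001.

Group into 4-bit nibbles from right:
  0110 = 6
  0111 = 7
  1100 = C
  0001 = 1
Result: 67C1



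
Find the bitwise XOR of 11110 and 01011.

XOR: 1 when bits differ
  11110
^ 01011
-------
  10101
Decimal: 30 ^ 11 = 21



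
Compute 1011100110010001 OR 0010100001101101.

OR: 1 when either bit is 1
  1011100110010001
| 0010100001101101
------------------
  1011100111111101
Decimal: 47505 | 10349 = 47613



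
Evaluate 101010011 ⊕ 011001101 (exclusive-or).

XOR: 1 when bits differ
  101010011
^ 011001101
-----------
  110011110
Decimal: 339 ^ 205 = 414



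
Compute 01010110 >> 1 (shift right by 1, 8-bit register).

Original: 01010110 (decimal 86)
Shift right by 1 position
Drop the 1 low bit; fill with zero on the left
Result: 00101011 (decimal 43)
Equivalent: 86 >> 1 = 86 ÷ 2^1 = 43



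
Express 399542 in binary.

Using repeated division by 2:
399542 ÷ 2 = 199771 remainder 0
199771 ÷ 2 = 99885 remainder 1
99885 ÷ 2 = 49942 remainder 1
49942 ÷ 2 = 24971 remainder 0
24971 ÷ 2 = 12485 remainder 1
12485 ÷ 2 = 6242 remainder 1
6242 ÷ 2 = 3121 remainder 0
3121 ÷ 2 = 1560 remainder 1
1560 ÷ 2 = 780 remainder 0
780 ÷ 2 = 390 remainder 0
390 ÷ 2 = 195 remainder 0
195 ÷ 2 = 97 remainder 1
97 ÷ 2 = 48 remainder 1
48 ÷ 2 = 24 remainder 0
24 ÷ 2 = 12 remainder 0
12 ÷ 2 = 6 remainder 0
6 ÷ 2 = 3 remainder 0
3 ÷ 2 = 1 remainder 1
1 ÷ 2 = 0 remainder 1
Reading remainders bottom to top: 1100001100010110110



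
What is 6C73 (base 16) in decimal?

Expand by place value (powers of 16):
Digit values: C = 12
6C73 = 6 × 16^3 + 12 × 16^2 + 7 × 16^1 + 3 × 16^0
= 6 × 4096 + 12 × 256 + 7 × 16 + 3 × 1
= 24576 + 3072 + 112 + 3
= 27763



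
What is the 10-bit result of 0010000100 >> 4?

Original: 0010000100 (decimal 132)
Shift right by 4 positions
Drop the 4 low bits; fill with zeros on the left
Result: 0000001000 (decimal 8)
Equivalent: 132 >> 4 = 132 ÷ 2^4 = 8



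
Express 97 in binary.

Using repeated division by 2:
97 ÷ 2 = 48 remainder 1
48 ÷ 2 = 24 remainder 0
24 ÷ 2 = 12 remainder 0
12 ÷ 2 = 6 remainder 0
6 ÷ 2 = 3 remainder 0
3 ÷ 2 = 1 remainder 1
1 ÷ 2 = 0 remainder 1
Reading remainders bottom to top: 1100001



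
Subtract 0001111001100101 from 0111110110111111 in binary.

Method 1 - Direct subtraction (column by column from the right: bit − bit − borrow-in; if negative, add 2 and borrow 1 from the next column):
borrow: 0011110010000000
        0111110110111111
-       0001111001100101
------------------------
        0101111101011010

Method 2 - Add two's complement:
Two's complement of 0001111001100101: invert → 1110000110011010, add 1 → 1110000110011011
  0111110110111111
+ 1110000110011011
------------------
 10101111101011010  (end carry out of the top bit = 1)
Discarding the end carry: 0101111101011010
Decimal check:
  0111110110111111 = 16384 + 8192 + 4096 + 2048 + 1024 + 256 + 128 + 32 + 16 + 8 + 4 + 2 + 1 = 32191
  0001111001100101 = 4096 + 2048 + 1024 + 512 + 64 + 32 + 4 + 1 = 7781
  32191 - 7781 = 24410, and 0101111101011010 = 16384 + 4096 + 2048 + 1024 + 512 + 256 + 64 + 16 + 8 + 2 = 24410 ✓



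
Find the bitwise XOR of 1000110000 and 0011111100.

XOR: 1 when bits differ
  1000110000
^ 0011111100
------------
  1011001100
Decimal: 560 ^ 252 = 716



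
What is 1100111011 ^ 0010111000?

XOR: 1 when bits differ
  1100111011
^ 0010111000
------------
  1110000011
Decimal: 827 ^ 184 = 899



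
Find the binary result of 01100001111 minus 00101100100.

Method 1 - Direct subtraction (column by column from the right: bit − bit − borrow-in; if negative, add 2 and borrow 1 from the next column):
borrow: 01111000000
        01100001111
-       00101100100
-------------------
        00110101011

Method 2 - Add two's complement:
Two's complement of 00101100100: invert → 11010011011, add 1 → 11010011100
  01100001111
+ 11010011100
-------------
 100110101011  (end carry out of the top bit = 1)
Discarding the end carry: 00110101011
Decimal check:
  01100001111 = 512 + 256 + 8 + 4 + 2 + 1 = 783
  00101100100 = 256 + 64 + 32 + 4 = 356
  783 - 356 = 427, and 00110101011 = 256 + 128 + 32 + 8 + 2 + 1 = 427 ✓



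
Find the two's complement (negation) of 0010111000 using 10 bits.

Original: 0010111000
Step 1 - Invert all bits: 1101000111
Step 2 - Add 1: 1101001000
Verification: 0010111000 + 1101001000 = 10000000000; discarding the end carry (carry out of the top bit) leaves the 10-bit value 0000000000, as required for x + (-x)



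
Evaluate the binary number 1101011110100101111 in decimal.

Sum of powers of 2 for each 1-bit:
2^0 + 2^1 + 2^2 + 2^3 + 2^5 + 2^8 + 2^10 + 2^11 + 2^12 + 2^13 + 2^15 + 2^17 + 2^18
= 1 + 2 + 4 + 8 + 32 + 256 + 1024 + 2048 + 4096 + 8192 + 32768 + 131072 + 262144
= 441647



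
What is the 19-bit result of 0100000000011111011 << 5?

Original: 0100000000011111011 (decimal 131323)
Shift left by 5 positions
Append 5 zeros on the right and drop the 5 high bits that overflow the 19-bit width
Result: 0000001111101100000 (decimal 8032)
Equivalent: 131323 << 5 = 131323 × 2^5 = 4202336, truncated to 19 bits = 8032



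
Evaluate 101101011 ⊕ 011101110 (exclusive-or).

XOR: 1 when bits differ
  101101011
^ 011101110
-----------
  110000101
Decimal: 363 ^ 238 = 389



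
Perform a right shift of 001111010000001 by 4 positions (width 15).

Original: 001111010000001 (decimal 7809)
Shift right by 4 positions
Drop the 4 low bits; fill with zeros on the left
Result: 000000111101000 (decimal 488)
Equivalent: 7809 >> 4 = 7809 ÷ 2^4 = 488



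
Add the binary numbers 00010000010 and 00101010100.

Add column by column from the right: bit + bit + carry-in; write the sum mod 2, carry 1 when the sum is 2 or 3.
carry:  00000000000
        00010000010
+       00101010100
-------------------
       000111010110
(the carry out of the leftmost column, 0, becomes the leading bit)
Decimal check:
  00010000010 = 128 + 2 = 130
  00101010100 = 256 + 64 + 16 + 4 = 340
  130 + 340 = 470, and 000111010110 = 256 + 128 + 64 + 16 + 4 + 2 = 470 ✓



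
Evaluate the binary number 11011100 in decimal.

Sum of powers of 2 for each 1-bit:
2^2 + 2^3 + 2^4 + 2^6 + 2^7
= 4 + 8 + 16 + 64 + 128
= 220



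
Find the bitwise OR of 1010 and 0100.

OR: 1 when either bit is 1
  1010
| 0100
------
  1110
Decimal: 10 | 4 = 14



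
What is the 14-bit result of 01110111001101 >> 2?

Original: 01110111001101 (decimal 7629)
Shift right by 2 positions
Drop the 2 low bits; fill with zeros on the left
Result: 00011101110011 (decimal 1907)
Equivalent: 7629 >> 2 = 7629 ÷ 2^2 = 1907



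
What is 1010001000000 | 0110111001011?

OR: 1 when either bit is 1
  1010001000000
| 0110111001011
---------------
  1110111001011
Decimal: 5184 | 3531 = 7627



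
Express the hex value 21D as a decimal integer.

Expand by place value (powers of 16):
Digit values: D = 13
21D = 2 × 16^2 + 1 × 16^1 + 13 × 16^0
= 2 × 256 + 1 × 16 + 13 × 1
= 512 + 16 + 13
= 541



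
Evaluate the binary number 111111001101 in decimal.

Sum of powers of 2 for each 1-bit:
2^0 + 2^2 + 2^3 + 2^6 + 2^7 + 2^8 + 2^9 + 2^10 + 2^11
= 1 + 4 + 8 + 64 + 128 + 256 + 512 + 1024 + 2048
= 4045



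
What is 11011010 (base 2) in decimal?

Sum of powers of 2 for each 1-bit:
2^1 + 2^3 + 2^4 + 2^6 + 2^7
= 2 + 8 + 16 + 64 + 128
= 218



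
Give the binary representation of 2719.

Using repeated division by 2:
2719 ÷ 2 = 1359 remainder 1
1359 ÷ 2 = 679 remainder 1
679 ÷ 2 = 339 remainder 1
339 ÷ 2 = 169 remainder 1
169 ÷ 2 = 84 remainder 1
84 ÷ 2 = 42 remainder 0
42 ÷ 2 = 21 remainder 0
21 ÷ 2 = 10 remainder 1
10 ÷ 2 = 5 remainder 0
5 ÷ 2 = 2 remainder 1
2 ÷ 2 = 1 remainder 0
1 ÷ 2 = 0 remainder 1
Reading remainders bottom to top: 101010011111



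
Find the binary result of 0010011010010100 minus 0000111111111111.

Method 1 - Direct subtraction (column by column from the right: bit − bit − borrow-in; if negative, add 2 and borrow 1 from the next column):
borrow: 0011111111111110
        0010011010010100
-       0000111111111111
------------------------
        0001011010010101

Method 2 - Add two's complement:
Two's complement of 0000111111111111: invert → 1111000000000000, add 1 → 1111000000000001
  0010011010010100
+ 1111000000000001
------------------
 10001011010010101  (end carry out of the top bit = 1)
Discarding the end carry: 0001011010010101
Decimal check:
  0010011010010100 = 8192 + 1024 + 512 + 128 + 16 + 4 = 9876
  0000111111111111 = 2048 + 1024 + 512 + 256 + 128 + 64 + 32 + 16 + 8 + 4 + 2 + 1 = 4095
  9876 - 4095 = 5781, and 0001011010010101 = 4096 + 1024 + 512 + 128 + 16 + 4 + 1 = 5781 ✓



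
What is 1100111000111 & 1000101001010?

AND: 1 only when both bits are 1
  1100111000111
& 1000101001010
---------------
  1000101000010
Decimal: 6599 & 4426 = 4418

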